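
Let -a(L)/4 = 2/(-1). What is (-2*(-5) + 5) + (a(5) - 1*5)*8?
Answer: 39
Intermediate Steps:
a(L) = 8 (a(L) = -8/(-1) = -8*(-1) = -4*(-2) = 8)
(-2*(-5) + 5) + (a(5) - 1*5)*8 = (-2*(-5) + 5) + (8 - 1*5)*8 = (10 + 5) + (8 - 5)*8 = 15 + 3*8 = 15 + 24 = 39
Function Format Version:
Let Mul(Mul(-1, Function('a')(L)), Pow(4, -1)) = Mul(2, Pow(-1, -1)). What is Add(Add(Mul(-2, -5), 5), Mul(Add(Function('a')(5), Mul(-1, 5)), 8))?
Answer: 39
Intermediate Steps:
Function('a')(L) = 8 (Function('a')(L) = Mul(-4, Mul(2, Pow(-1, -1))) = Mul(-4, Mul(2, -1)) = Mul(-4, -2) = 8)
Add(Add(Mul(-2, -5), 5), Mul(Add(Function('a')(5), Mul(-1, 5)), 8)) = Add(Add(Mul(-2, -5), 5), Mul(Add(8, Mul(-1, 5)), 8)) = Add(Add(10, 5), Mul(Add(8, -5), 8)) = Add(15, Mul(3, 8)) = Add(15, 24) = 39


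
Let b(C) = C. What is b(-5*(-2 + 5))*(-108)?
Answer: 1620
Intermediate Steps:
b(-5*(-2 + 5))*(-108) = -5*(-2 + 5)*(-108) = -5*3*(-108) = -15*(-108) = 1620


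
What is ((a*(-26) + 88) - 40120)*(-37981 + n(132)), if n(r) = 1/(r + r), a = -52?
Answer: 48480462805/33 ≈ 1.4691e+9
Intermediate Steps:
n(r) = 1/(2*r)
((a*(-26) + 88) - 40120)*(-37981 + n(132)) = ((-52*(-26) + 88) - 40120)*(-37981 + (1/2)/132) = ((1352 + 88) - 40120)*(-37981 + (1/2)*(1/132)) = (1440 - 40120)*(-37981 + 1/264) = -38680*(-10026983/264) = 48480462805/33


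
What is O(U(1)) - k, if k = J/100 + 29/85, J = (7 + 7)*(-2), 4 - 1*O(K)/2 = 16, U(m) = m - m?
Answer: -10226/425 ≈ -24.061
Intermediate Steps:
U(m) = 0
O(K) = -24 (O(K) = 8 - 2*16 = 8 - 32 = -24)
J = -28 (J = 14*(-2) = -28)
k = 26/425 (k = -28/100 + 29/85 = -28*1/100 + 29*(1/85) = -7/25 + 29/85 = 26/425 ≈ 0.061176)
O(U(1)) - k = -24 - 1*26/425 = -24 - 26/425 = -10226/425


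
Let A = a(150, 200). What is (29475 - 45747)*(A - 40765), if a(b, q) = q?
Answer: 660073680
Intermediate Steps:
A = 200
(29475 - 45747)*(A - 40765) = (29475 - 45747)*(200 - 40765) = -16272*(-40565) = 660073680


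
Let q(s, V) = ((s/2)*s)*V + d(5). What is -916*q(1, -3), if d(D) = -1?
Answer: 2290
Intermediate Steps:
q(s, V) = -1 + V*s²/2 (q(s, V) = ((s/2)*s)*V - 1 = (s²/2)*V - 1 = V*s²/2 - 1 = -1 + V*s²/2)
-916*q(1, -3) = -916*(-1 + (½)*(-3)*1²) = -916*(-1 + (½)*(-3)*1) = -916*(-1 - 3/2) = -916*(-5/2) = 2290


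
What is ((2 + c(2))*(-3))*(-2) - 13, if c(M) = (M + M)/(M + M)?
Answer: 5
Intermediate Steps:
c(M) = 1 (c(M) = (2*M)/((2*M)) = (2*M)*(1/(2*M)) = 1)
((2 + c(2))*(-3))*(-2) - 13 = ((2 + 1)*(-3))*(-2) - 13 = (3*(-3))*(-2) - 13 = -9*(-2) - 13 = 18 - 13 = 5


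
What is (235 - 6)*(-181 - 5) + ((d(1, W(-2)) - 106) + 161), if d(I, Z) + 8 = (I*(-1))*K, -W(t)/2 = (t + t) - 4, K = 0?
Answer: -42547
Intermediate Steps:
W(t) = 8 - 4*t (W(t) = -2*((t + t) - 4) = -2*(2*t - 4) = -2*(-4 + 2*t) = 8 - 4*t)
d(I, Z) = -8 (d(I, Z) = -8 + (I*(-1))*0 = -8 - I*0 = -8 + 0 = -8)
(235 - 6)*(-181 - 5) + ((d(1, W(-2)) - 106) + 161) = (235 - 6)*(-181 - 5) + ((-8 - 106) + 161) = 229*(-186) + (-114 + 161) = -42594 + 47 = -42547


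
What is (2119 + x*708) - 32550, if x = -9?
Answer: -36803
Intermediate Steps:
(2119 + x*708) - 32550 = (2119 - 9*708) - 32550 = (2119 - 6372) - 32550 = -4253 - 32550 = -36803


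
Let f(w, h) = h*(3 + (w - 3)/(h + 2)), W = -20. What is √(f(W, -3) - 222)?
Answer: 10*I*√3 ≈ 17.32*I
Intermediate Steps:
f(w, h) = h*(3 + (-3 + w)/(2 + h))
√(f(W, -3) - 222) = √(-3*(3 - 20 + 3*(-3))/(2 - 3) - 222) = √(-3*(3 - 20 - 9)/(-1) - 222) = √(-3*(-1)*(-26) - 222) = √(-78 - 222) = √(-300) = 10*I*√3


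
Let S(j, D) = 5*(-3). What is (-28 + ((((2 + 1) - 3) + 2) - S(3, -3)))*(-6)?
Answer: 66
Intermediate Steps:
S(j, D) = -15
(-28 + ((((2 + 1) - 3) + 2) - S(3, -3)))*(-6) = (-28 + ((((2 + 1) - 3) + 2) - 1*(-15)))*(-6) = (-28 + (((3 - 3) + 2) + 15))*(-6) = (-28 + ((0 + 2) + 15))*(-6) = (-28 + (2 + 15))*(-6) = (-28 + 17)*(-6) = -11*(-6) = 66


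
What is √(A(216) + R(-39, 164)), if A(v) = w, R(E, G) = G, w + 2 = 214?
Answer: 2*√94 ≈ 19.391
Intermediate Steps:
w = 212 (w = -2 + 214 = 212)
A(v) = 212
√(A(216) + R(-39, 164)) = √(212 + 164) = √376 = 2*√94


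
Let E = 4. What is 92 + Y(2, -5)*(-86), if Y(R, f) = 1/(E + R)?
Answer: 233/3 ≈ 77.667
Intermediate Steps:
Y(R, f) = 1/(4 + R)
92 + Y(2, -5)*(-86) = 92 - 86/(4 + 2) = 92 - 86/6 = 92 + (⅙)*(-86) = 92 - 43/3 = 233/3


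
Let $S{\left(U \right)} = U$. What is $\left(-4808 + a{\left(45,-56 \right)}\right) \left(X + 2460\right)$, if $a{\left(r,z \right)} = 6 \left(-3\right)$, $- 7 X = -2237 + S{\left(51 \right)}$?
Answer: $- \frac{93653356}{7} \approx -1.3379 \cdot 10^{7}$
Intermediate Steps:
$X = \frac{2186}{7}$ ($X = - \frac{-2237 + 51}{7} = \left(- \frac{1}{7}\right) \left(-2186\right) = \frac{2186}{7} \approx 312.29$)
$a{\left(r,z \right)} = -18$
$\left(-4808 + a{\left(45,-56 \right)}\right) \left(X + 2460\right) = \left(-4808 - 18\right) \left(\frac{2186}{7} + 2460\right) = \left(-4826\right) \frac{19406}{7} = - \frac{93653356}{7}$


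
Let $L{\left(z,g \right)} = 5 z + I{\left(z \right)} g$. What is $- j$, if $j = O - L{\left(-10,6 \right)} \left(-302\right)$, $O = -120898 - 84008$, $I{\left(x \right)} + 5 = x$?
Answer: $247186$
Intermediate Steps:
$I{\left(x \right)} = -5 + x$
$L{\left(z,g \right)} = 5 z + g \left(-5 + z\right)$ ($L{\left(z,g \right)} = 5 z + \left(-5 + z\right) g = 5 z + g \left(-5 + z\right)$)
$O = -204906$
$j = -247186$ ($j = -204906 - \left(5 \left(-10\right) + 6 \left(-5 - 10\right)\right) \left(-302\right) = -204906 - \left(-50 + 6 \left(-15\right)\right) \left(-302\right) = -204906 - \left(-50 - 90\right) \left(-302\right) = -204906 - \left(-140\right) \left(-302\right) = -204906 - 42280 = -247186$)
$- j = \left(-1\right) \left(-247186\right) = 247186$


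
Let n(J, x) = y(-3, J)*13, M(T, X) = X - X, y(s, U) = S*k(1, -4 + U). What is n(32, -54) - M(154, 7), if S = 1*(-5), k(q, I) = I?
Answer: -1820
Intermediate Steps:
S = -5
y(s, U) = 20 - 5*U (y(s, U) = -5*(-4 + U) = 20 - 5*U)
M(T, X) = 0
n(J, x) = 260 - 65*J (n(J, x) = (20 - 5*J)*13 = 260 - 65*J)
n(32, -54) - M(154, 7) = (260 - 65*32) - 1*0 = (260 - 2080) + 0 = -1820 + 0 = -1820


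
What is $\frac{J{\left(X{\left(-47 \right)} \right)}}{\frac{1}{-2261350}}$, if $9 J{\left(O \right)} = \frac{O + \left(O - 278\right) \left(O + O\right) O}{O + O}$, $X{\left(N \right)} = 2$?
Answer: $\frac{1247134525}{9} \approx 1.3857 \cdot 10^{8}$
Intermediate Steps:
$J{\left(O \right)} = \frac{O + 2 O^{2} \left(-278 + O\right)}{18 O}$ ($J{\left(O \right)} = \frac{\left(O + \left(O - 278\right) \left(O + O\right) O\right) \frac{1}{O + O}}{9} = \frac{\left(O + \left(-278 + O\right) 2 O O\right) \frac{1}{2 O}}{9} = \frac{\left(O + 2 O \left(-278 + O\right) O\right) \frac{1}{2 O}}{9} = \frac{\left(O + 2 O^{2} \left(-278 + O\right)\right) \frac{1}{2 O}}{9} = \frac{\frac{1}{2} \frac{1}{O} \left(O + 2 O^{2} \left(-278 + O\right)\right)}{9} = \frac{O + 2 O^{2} \left(-278 + O\right)}{18 O}$)
$\frac{J{\left(X{\left(-47 \right)} \right)}}{\frac{1}{-2261350}} = \frac{\frac{1}{18} - \frac{556}{9} + \frac{2^{2}}{9}}{\frac{1}{-2261350}} = \frac{\frac{1}{18} - \frac{556}{9} + \frac{1}{9} \cdot 4}{- \frac{1}{2261350}} = \left(\frac{1}{18} - \frac{556}{9} + \frac{4}{9}\right) \left(-2261350\right) = \left(- \frac{1103}{18}\right) \left(-2261350\right) = \frac{1247134525}{9}$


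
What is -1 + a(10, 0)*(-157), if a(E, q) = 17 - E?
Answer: -1100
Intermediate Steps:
-1 + a(10, 0)*(-157) = -1 + (17 - 1*10)*(-157) = -1 + (17 - 10)*(-157) = -1 + 7*(-157) = -1 - 1099 = -1100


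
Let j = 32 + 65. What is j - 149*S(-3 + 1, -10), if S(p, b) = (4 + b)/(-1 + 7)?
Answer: 246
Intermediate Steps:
S(p, b) = 2/3 + b/6 (S(p, b) = (4 + b)/6 = (4 + b)*(1/6) = 2/3 + b/6)
j = 97
j - 149*S(-3 + 1, -10) = 97 - 149*(2/3 + (1/6)*(-10)) = 97 - 149*(2/3 - 5/3) = 97 - 149*(-1) = 97 + 149 = 246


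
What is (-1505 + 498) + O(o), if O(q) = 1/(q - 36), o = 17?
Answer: -19134/19 ≈ -1007.1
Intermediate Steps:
O(q) = 1/(-36 + q)
(-1505 + 498) + O(o) = (-1505 + 498) + 1/(-36 + 17) = -1007 + 1/(-19) = -1007 - 1/19 = -19134/19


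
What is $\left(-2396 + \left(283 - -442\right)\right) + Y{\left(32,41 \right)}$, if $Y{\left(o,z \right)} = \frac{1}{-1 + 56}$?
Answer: $- \frac{91904}{55} \approx -1671.0$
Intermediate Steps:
$Y{\left(o,z \right)} = \frac{1}{55}$
$\left(-2396 + \left(283 - -442\right)\right) + Y{\left(32,41 \right)} = \left(-2396 + \left(283 - -442\right)\right) + \frac{1}{55} = \left(-2396 + \left(283 + 442\right)\right) + \frac{1}{55} = \left(-2396 + 725\right) + \frac{1}{55} = -1671 + \frac{1}{55} = - \frac{91904}{55}$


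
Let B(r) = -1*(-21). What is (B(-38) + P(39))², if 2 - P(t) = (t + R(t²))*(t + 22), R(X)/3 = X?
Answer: 78791928601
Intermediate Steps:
B(r) = 21
R(X) = 3*X
P(t) = 2 - (22 + t)*(t + 3*t²) (P(t) = 2 - (t + 3*t²)*(t + 22) = 2 - (t + 3*t²)*(22 + t) = 2 - (22 + t)*(t + 3*t²))
(B(-38) + P(39))² = (21 + (2 - 67*39² - 22*39 - 3*39³))² = (21 + (2 - 67*1521 - 858 - 3*59319))² = (21 + (2 - 101907 - 858 - 177957))² = (21 - 280720)² = (-280699)² = 78791928601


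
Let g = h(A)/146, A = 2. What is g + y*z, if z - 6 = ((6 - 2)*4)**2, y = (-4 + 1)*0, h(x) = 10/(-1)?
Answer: -5/73 ≈ -0.068493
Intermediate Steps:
h(x) = -10 (h(x) = 10*(-1) = -10)
y = 0 (y = -3*0 = 0)
z = 262 (z = 6 + ((6 - 2)*4)**2 = 6 + (4*4)**2 = 6 + 16**2 = 6 + 256 = 262)
g = -5/73 (g = -10/146 = -10*1/146 = -5/73 ≈ -0.068493)
g + y*z = -5/73 + 0*262 = -5/73 + 0 = -5/73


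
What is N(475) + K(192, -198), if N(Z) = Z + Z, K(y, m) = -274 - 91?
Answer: 585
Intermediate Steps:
K(y, m) = -365
N(Z) = 2*Z
N(475) + K(192, -198) = 2*475 - 365 = 950 - 365 = 585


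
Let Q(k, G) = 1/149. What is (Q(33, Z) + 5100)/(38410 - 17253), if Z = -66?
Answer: 759901/3152393 ≈ 0.24106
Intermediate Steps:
Q(k, G) = 1/149
(Q(33, Z) + 5100)/(38410 - 17253) = (1/149 + 5100)/(38410 - 17253) = (759901/149)/21157 = (759901/149)*(1/21157) = 759901/3152393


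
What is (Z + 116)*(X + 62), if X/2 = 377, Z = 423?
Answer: 439824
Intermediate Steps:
X = 754 (X = 2*377 = 754)
(Z + 116)*(X + 62) = (423 + 116)*(754 + 62) = 539*816 = 439824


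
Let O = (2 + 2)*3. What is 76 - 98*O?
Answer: -1100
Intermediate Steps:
O = 12 (O = 4*3 = 12)
76 - 98*O = 76 - 98*12 = 76 - 1176 = -1100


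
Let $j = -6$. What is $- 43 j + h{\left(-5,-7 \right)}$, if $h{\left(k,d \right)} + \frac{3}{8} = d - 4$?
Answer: $\frac{1973}{8} \approx 246.63$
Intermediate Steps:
$h{\left(k,d \right)} = - \frac{35}{8} + d$ ($h{\left(k,d \right)} = - \frac{3}{8} + \left(d - 4\right) = - \frac{3}{8} + \left(-4 + d\right) = - \frac{35}{8} + d$)
$- 43 j + h{\left(-5,-7 \right)} = \left(-43\right) \left(-6\right) - \frac{91}{8} = 258 - \frac{91}{8} = \frac{1973}{8}$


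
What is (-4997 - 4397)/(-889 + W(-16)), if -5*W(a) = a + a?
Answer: 46970/4413 ≈ 10.644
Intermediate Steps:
W(a) = -2*a/5 (W(a) = -(a + a)/5 = -2*a/5)
(-4997 - 4397)/(-889 + W(-16)) = (-4997 - 4397)/(-889 - 2/5*(-16)) = -9394/(-889 + 32/5) = -9394/(-4413/5) = -9394*(-5/4413) = 46970/4413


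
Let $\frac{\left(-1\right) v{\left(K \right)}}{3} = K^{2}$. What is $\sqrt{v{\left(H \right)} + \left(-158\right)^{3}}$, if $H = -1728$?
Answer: $2 i \sqrt{3225566} \approx 3592.0 i$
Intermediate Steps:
$v{\left(K \right)} = - 3 K^{2}$
$\sqrt{v{\left(H \right)} + \left(-158\right)^{3}} = \sqrt{- 3 \left(-1728\right)^{2} + \left(-158\right)^{3}} = \sqrt{\left(-3\right) 2985984 - 3944312} = \sqrt{-8957952 - 3944312} = \sqrt{-12902264} = 2 i \sqrt{3225566}$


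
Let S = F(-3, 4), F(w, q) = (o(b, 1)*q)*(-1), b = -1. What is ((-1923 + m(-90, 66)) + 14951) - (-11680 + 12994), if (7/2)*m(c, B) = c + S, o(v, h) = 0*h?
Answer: 81818/7 ≈ 11688.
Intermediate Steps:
o(v, h) = 0
F(w, q) = 0 (F(w, q) = (0*q)*(-1) = 0*(-1) = 0)
S = 0
m(c, B) = 2*c/7 (m(c, B) = 2*(c + 0)/7 = 2*c/7)
((-1923 + m(-90, 66)) + 14951) - (-11680 + 12994) = ((-1923 + (2/7)*(-90)) + 14951) - (-11680 + 12994) = ((-1923 - 180/7) + 14951) - 1*1314 = (-13641/7 + 14951) - 1314 = 91016/7 - 1314 = 81818/7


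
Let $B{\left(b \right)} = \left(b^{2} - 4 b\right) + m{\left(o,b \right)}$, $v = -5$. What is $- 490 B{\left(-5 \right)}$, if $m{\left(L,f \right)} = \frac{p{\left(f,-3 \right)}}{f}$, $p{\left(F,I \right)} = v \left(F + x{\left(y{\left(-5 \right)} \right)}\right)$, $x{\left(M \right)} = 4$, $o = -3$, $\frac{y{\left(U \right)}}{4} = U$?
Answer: $-21560$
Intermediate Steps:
$y{\left(U \right)} = 4 U$
$p{\left(F,I \right)} = -20 - 5 F$ ($p{\left(F,I \right)} = - 5 \left(F + 4\right) = - 5 \left(4 + F\right) = -20 - 5 F$)
$m{\left(L,f \right)} = \frac{-20 - 5 f}{f}$
$B{\left(b \right)} = -5 + b^{2} - \frac{20}{b} - 4 b$ ($B{\left(b \right)} = \left(b^{2} - 4 b\right) - \left(5 + \frac{20}{b}\right) = -5 + b^{2} - \frac{20}{b} - 4 b$)
$- 490 B{\left(-5 \right)} = - 490 \left(-5 + \left(-5\right)^{2} - \frac{20}{-5} - -20\right) = - 490 \left(-5 + 25 - -4 + 20\right) = - 490 \left(-5 + 25 + 4 + 20\right) = \left(-490\right) 44 = -21560$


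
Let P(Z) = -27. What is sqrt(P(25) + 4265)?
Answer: sqrt(4238) ≈ 65.100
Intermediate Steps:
sqrt(P(25) + 4265) = sqrt(-27 + 4265) = sqrt(4238)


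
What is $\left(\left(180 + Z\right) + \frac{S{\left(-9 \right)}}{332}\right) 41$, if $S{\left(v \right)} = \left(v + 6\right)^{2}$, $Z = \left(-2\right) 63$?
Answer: $\frac{735417}{332} \approx 2215.1$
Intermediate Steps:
$Z = -126$
$S{\left(v \right)} = \left(6 + v\right)^{2}$
$\left(\left(180 + Z\right) + \frac{S{\left(-9 \right)}}{332}\right) 41 = \left(\left(180 - 126\right) + \frac{\left(6 - 9\right)^{2}}{332}\right) 41 = \left(54 + \left(-3\right)^{2} \cdot \frac{1}{332}\right) 41 = \left(54 + 9 \cdot \frac{1}{332}\right) 41 = \left(54 + \frac{9}{332}\right) 41 = \frac{17937}{332} \cdot 41 = \frac{735417}{332}$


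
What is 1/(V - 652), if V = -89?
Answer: -1/741 ≈ -0.0013495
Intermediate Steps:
1/(V - 652) = 1/(-89 - 652) = 1/(-741) = -1/741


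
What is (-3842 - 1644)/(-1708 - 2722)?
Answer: 2743/2215 ≈ 1.2384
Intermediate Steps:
(-3842 - 1644)/(-1708 - 2722) = -5486/(-4430) = -5486*(-1/4430) = 2743/2215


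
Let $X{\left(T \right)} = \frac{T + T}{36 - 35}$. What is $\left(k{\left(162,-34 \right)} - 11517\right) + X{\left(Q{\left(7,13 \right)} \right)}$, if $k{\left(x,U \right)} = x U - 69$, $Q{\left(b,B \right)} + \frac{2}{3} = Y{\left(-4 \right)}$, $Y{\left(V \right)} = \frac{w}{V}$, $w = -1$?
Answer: $- \frac{102569}{6} \approx -17095.0$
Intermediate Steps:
$Y{\left(V \right)} = - \frac{1}{V}$
$Q{\left(b,B \right)} = - \frac{5}{12}$ ($Q{\left(b,B \right)} = - \frac{2}{3} - \frac{1}{-4} = - \frac{2}{3} - - \frac{1}{4} = - \frac{2}{3} + \frac{1}{4} = - \frac{5}{12}$)
$X{\left(T \right)} = 2 T$ ($X{\left(T \right)} = \frac{2 T}{1} = 2 T 1 = 2 T$)
$k{\left(x,U \right)} = -69 + U x$ ($k{\left(x,U \right)} = U x - 69 = -69 + U x$)
$\left(k{\left(162,-34 \right)} - 11517\right) + X{\left(Q{\left(7,13 \right)} \right)} = \left(\left(-69 - 5508\right) - 11517\right) + 2 \left(- \frac{5}{12}\right) = \left(\left(-69 - 5508\right) - 11517\right) - \frac{5}{6} = \left(-5577 - 11517\right) - \frac{5}{6} = -17094 - \frac{5}{6} = - \frac{102569}{6}$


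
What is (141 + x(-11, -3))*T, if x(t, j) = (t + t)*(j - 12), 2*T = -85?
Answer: -40035/2 ≈ -20018.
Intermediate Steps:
T = -85/2 (T = (½)*(-85) = -85/2 ≈ -42.500)
x(t, j) = 2*t*(-12 + j) (x(t, j) = (2*t)*(-12 + j) = 2*t*(-12 + j))
(141 + x(-11, -3))*T = (141 + 2*(-11)*(-12 - 3))*(-85/2) = (141 + 2*(-11)*(-15))*(-85/2) = (141 + 330)*(-85/2) = 471*(-85/2) = -40035/2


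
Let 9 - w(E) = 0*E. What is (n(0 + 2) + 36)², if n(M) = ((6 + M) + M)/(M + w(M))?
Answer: 164836/121 ≈ 1362.3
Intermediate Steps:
w(E) = 9 (w(E) = 9 - 0*E = 9 - 1*0 = 9 + 0 = 9)
n(M) = (6 + 2*M)/(9 + M) (n(M) = ((6 + M) + M)/(M + 9) = (6 + 2*M)/(9 + M))
(n(0 + 2) + 36)² = (2*(3 + (0 + 2))/(9 + (0 + 2)) + 36)² = (2*(3 + 2)/(9 + 2) + 36)² = (2*5/11 + 36)² = (2*(1/11)*5 + 36)² = (10/11 + 36)² = (406/11)² = 164836/121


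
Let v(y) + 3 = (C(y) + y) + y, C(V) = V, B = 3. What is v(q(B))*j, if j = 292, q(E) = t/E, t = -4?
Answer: -2044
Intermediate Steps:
q(E) = -4/E
v(y) = -3 + 3*y (v(y) = -3 + ((y + y) + y) = -3 + (2*y + y) = -3 + 3*y)
v(q(B))*j = (-3 + 3*(-4/3))*292 = (-3 - 4)*292 = -7*292 = -2044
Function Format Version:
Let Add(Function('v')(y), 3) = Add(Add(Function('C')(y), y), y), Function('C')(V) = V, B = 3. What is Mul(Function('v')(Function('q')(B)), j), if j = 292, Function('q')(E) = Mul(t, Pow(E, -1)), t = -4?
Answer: -2044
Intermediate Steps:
Function('q')(E) = Mul(-4, Pow(E, -1))
Function('v')(y) = Add(-3, Mul(3, y)) (Function('v')(y) = Add(-3, Add(Add(y, y), y)) = Add(-3, Add(Mul(2, y), y)) = Add(-3, Mul(3, y)))
Mul(Function('v')(Function('q')(B)), j) = Mul(Add(-3, Mul(3, Mul(-4, Pow(3, -1)))), 292) = Mul(Add(-3, Mul(3, Mul(-4, Rational(1, 3)))), 292) = Mul(Add(-3, Mul(3, Rational(-4, 3))), 292) = Mul(Add(-3, -4), 292) = Mul(-7, 292) = -2044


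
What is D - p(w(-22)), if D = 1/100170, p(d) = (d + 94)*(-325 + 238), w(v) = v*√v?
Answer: 819190261/100170 - 1914*I*√22 ≈ 8178.0 - 8977.5*I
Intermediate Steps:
w(v) = v^(3/2)
p(d) = -8178 - 87*d (p(d) = (94 + d)*(-87) = -8178 - 87*d)
D = 1/100170 ≈ 9.9830e-6
D - p(w(-22)) = 1/100170 - (-8178 - (-1914)*I*√22) = 1/100170 - (-8178 + 1914*I*√22) = 1/100170 + (8178 - 1914*I*√22) = 819190261/100170 - 1914*I*√22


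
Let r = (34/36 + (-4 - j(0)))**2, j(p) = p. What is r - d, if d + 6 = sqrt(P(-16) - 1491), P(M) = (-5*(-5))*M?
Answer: 4969/324 - I*sqrt(1891) ≈ 15.336 - 43.486*I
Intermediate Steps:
P(M) = 25*M
d = -6 + I*sqrt(1891) (d = -6 + sqrt(25*(-16) - 1491) = -6 + sqrt(-400 - 1491) = -6 + sqrt(-1891) = -6 + I*sqrt(1891) ≈ -6.0 + 43.486*I)
r = 3025/324 (r = (34/36 + (-4 - 1*0))**2 = (34*(1/36) + (-4 + 0))**2 = (17/18 - 4)**2 = (-55/18)**2 = 3025/324 ≈ 9.3364)
r - d = 3025/324 - (-6 + I*sqrt(1891)) = 3025/324 + (6 - I*sqrt(1891)) = 4969/324 - I*sqrt(1891)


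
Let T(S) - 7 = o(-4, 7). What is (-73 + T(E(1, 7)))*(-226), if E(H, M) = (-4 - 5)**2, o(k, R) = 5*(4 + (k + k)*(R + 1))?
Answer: 82716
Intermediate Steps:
o(k, R) = 20 + 10*k*(1 + R) (o(k, R) = 5*(4 + (2*k)*(1 + R)) = 5*(4 + 2*k*(1 + R)) = 20 + 10*k*(1 + R))
E(H, M) = 81 (E(H, M) = (-9)**2 = 81)
T(S) = -293 (T(S) = 7 + (20 + 10*(-4) + 10*7*(-4)) = 7 + (20 - 40 - 280) = 7 - 300 = -293)
(-73 + T(E(1, 7)))*(-226) = (-73 - 293)*(-226) = -366*(-226) = 82716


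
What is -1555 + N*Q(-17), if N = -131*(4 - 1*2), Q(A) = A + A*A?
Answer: -72819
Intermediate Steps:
Q(A) = A + A**2
N = -262 (N = -131*(4 - 2) = -131*2 = -262)
-1555 + N*Q(-17) = -1555 - (-4454)*(1 - 17) = -1555 - (-4454)*(-16) = -1555 - 262*272 = -1555 - 71264 = -72819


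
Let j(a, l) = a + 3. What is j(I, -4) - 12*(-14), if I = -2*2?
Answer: 167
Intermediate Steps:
I = -4
j(a, l) = 3 + a
j(I, -4) - 12*(-14) = (3 - 4) - 12*(-14) = -1 + 168 = 167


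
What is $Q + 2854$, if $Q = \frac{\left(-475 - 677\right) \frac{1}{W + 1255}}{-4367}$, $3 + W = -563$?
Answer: $\frac{8587296154}{3008863} \approx 2854.0$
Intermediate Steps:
$W = -566$ ($W = -3 - 563 = -566$)
$Q = \frac{1152}{3008863}$ ($Q = \frac{\left(-475 - 677\right) \frac{1}{-566 + 1255}}{-4367} = - \frac{1152}{689} \left(- \frac{1}{4367}\right) = \left(-1152\right) \frac{1}{689} \left(- \frac{1}{4367}\right) = \left(- \frac{1152}{689}\right) \left(- \frac{1}{4367}\right) = \frac{1152}{3008863} \approx 0.00038287$)
$Q + 2854 = \frac{1152}{3008863} + 2854 = \frac{8587296154}{3008863}$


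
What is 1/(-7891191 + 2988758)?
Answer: -1/4902433 ≈ -2.0398e-7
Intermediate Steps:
1/(-7891191 + 2988758) = 1/(-4902433) = -1/4902433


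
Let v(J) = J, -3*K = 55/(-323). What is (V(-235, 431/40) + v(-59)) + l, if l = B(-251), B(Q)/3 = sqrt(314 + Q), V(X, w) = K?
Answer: -57116/969 + 9*sqrt(7) ≈ -35.131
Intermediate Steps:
K = 55/969 (K = -55/(3*(-323)) = -55*(-1)/(3*323) = -1/3*(-55/323) = 55/969 ≈ 0.056760)
V(X, w) = 55/969
B(Q) = 3*sqrt(314 + Q)
l = 9*sqrt(7) (l = 3*sqrt(314 - 251) = 3*sqrt(63) = 3*(3*sqrt(7)) = 9*sqrt(7) ≈ 23.812)
(V(-235, 431/40) + v(-59)) + l = (55/969 - 59) + 9*sqrt(7) = -57116/969 + 9*sqrt(7)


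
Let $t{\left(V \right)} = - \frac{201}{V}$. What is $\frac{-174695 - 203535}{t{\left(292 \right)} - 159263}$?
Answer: $\frac{110443160}{46504997} \approx 2.3749$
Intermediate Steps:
$\frac{-174695 - 203535}{t{\left(292 \right)} - 159263} = \frac{-174695 - 203535}{- \frac{201}{292} - 159263} = - \frac{378230}{\left(-201\right) \frac{1}{292} - 159263} = - \frac{378230}{- \frac{201}{292} - 159263} = - \frac{378230}{- \frac{46504997}{292}} = \left(-378230\right) \left(- \frac{292}{46504997}\right) = \frac{110443160}{46504997}$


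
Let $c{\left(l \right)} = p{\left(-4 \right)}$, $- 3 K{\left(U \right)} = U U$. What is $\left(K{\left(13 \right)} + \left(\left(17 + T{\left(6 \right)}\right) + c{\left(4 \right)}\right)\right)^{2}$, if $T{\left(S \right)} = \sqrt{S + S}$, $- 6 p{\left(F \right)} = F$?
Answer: $\frac{13564}{9} - \frac{464 \sqrt{3}}{3} \approx 1239.2$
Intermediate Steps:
$p{\left(F \right)} = - \frac{F}{6}$
$K{\left(U \right)} = - \frac{U^{2}}{3}$ ($K{\left(U \right)} = - \frac{U U}{3} = - \frac{U^{2}}{3}$)
$c{\left(l \right)} = \frac{2}{3}$ ($c{\left(l \right)} = \left(- \frac{1}{6}\right) \left(-4\right) = \frac{2}{3}$)
$T{\left(S \right)} = \sqrt{2} \sqrt{S}$ ($T{\left(S \right)} = \sqrt{2 S} = \sqrt{2} \sqrt{S}$)
$\left(K{\left(13 \right)} + \left(\left(17 + T{\left(6 \right)}\right) + c{\left(4 \right)}\right)\right)^{2} = \left(- \frac{13^{2}}{3} + \left(\left(17 + \sqrt{2} \sqrt{6}\right) + \frac{2}{3}\right)\right)^{2} = \left(\left(- \frac{1}{3}\right) 169 + \left(\left(17 + 2 \sqrt{3}\right) + \frac{2}{3}\right)\right)^{2} = \left(- \frac{169}{3} + \left(\frac{53}{3} + 2 \sqrt{3}\right)\right)^{2} = \left(- \frac{116}{3} + 2 \sqrt{3}\right)^{2}$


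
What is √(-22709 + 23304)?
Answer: √595 ≈ 24.393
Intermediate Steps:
√(-22709 + 23304) = √595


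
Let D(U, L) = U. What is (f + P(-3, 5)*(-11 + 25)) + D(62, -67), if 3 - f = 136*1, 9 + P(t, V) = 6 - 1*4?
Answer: -169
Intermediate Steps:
P(t, V) = -7 (P(t, V) = -9 + (6 - 1*4) = -9 + (6 - 4) = -9 + 2 = -7)
f = -133 (f = 3 - 136 = -133)
(f + P(-3, 5)*(-11 + 25)) + D(62, -67) = (-133 - 7*(-11 + 25)) + 62 = (-133 - 7*14) + 62 = (-133 - 98) + 62 = -231 + 62 = -169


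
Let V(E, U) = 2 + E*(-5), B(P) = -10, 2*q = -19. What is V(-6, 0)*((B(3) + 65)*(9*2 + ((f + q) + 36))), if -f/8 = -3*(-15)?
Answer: -555280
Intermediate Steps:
q = -19/2 (q = (½)*(-19) = -19/2 ≈ -9.5000)
f = -360 (f = -(-24)*(-15) = -8*45 = -360)
V(E, U) = 2 - 5*E
V(-6, 0)*((B(3) + 65)*(9*2 + ((f + q) + 36))) = (2 - 5*(-6))*((-10 + 65)*(9*2 + ((-360 - 19/2) + 36))) = (2 + 30)*(55*(18 + (-739/2 + 36))) = 32*(55*(18 - 667/2)) = 32*(55*(-631/2)) = 32*(-34705/2) = -555280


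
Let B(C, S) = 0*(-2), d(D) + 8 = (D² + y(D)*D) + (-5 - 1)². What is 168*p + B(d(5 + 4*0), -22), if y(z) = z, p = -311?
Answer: -52248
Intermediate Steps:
d(D) = 28 + 2*D² (d(D) = -8 + ((D² + D*D) + (-5 - 1)²) = -8 + ((D² + D²) + (-6)²) = -8 + (2*D² + 36) = -8 + (36 + 2*D²) = 28 + 2*D²)
B(C, S) = 0
168*p + B(d(5 + 4*0), -22) = 168*(-311) + 0 = -52248 + 0 = -52248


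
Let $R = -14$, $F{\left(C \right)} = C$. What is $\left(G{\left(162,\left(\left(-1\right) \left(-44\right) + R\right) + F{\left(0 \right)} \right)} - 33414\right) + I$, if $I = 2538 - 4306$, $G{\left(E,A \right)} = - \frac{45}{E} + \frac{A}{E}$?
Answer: $- \frac{1899833}{54} \approx -35182.0$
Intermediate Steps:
$I = -1768$ ($I = 2538 - 4306 = -1768$)
$\left(G{\left(162,\left(\left(-1\right) \left(-44\right) + R\right) + F{\left(0 \right)} \right)} - 33414\right) + I = \left(\frac{-45 + \left(\left(\left(-1\right) \left(-44\right) - 14\right) + 0\right)}{162} - 33414\right) - 1768 = \left(\frac{-45 + \left(\left(44 - 14\right) + 0\right)}{162} - 33414\right) - 1768 = \left(\frac{-45 + \left(30 + 0\right)}{162} - 33414\right) - 1768 = \left(\frac{-45 + 30}{162} - 33414\right) - 1768 = \left(\frac{1}{162} \left(-15\right) - 33414\right) - 1768 = \left(- \frac{5}{54} - 33414\right) - 1768 = - \frac{1804361}{54} - 1768 = - \frac{1899833}{54}$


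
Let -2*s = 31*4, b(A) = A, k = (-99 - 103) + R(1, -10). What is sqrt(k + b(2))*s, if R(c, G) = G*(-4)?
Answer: -248*I*sqrt(10) ≈ -784.25*I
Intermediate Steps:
R(c, G) = -4*G
k = -162 (k = (-99 - 103) - 4*(-10) = -202 + 40 = -162)
s = -62 (s = -31*4/2 = -1/2*124 = -62)
sqrt(k + b(2))*s = sqrt(-162 + 2)*(-62) = sqrt(-160)*(-62) = (4*I*sqrt(10))*(-62) = -248*I*sqrt(10)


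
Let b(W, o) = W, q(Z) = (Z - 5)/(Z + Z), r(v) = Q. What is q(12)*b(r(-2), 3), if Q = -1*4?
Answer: -7/6 ≈ -1.1667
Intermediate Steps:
Q = -4
r(v) = -4
q(Z) = (-5 + Z)/(2*Z) (q(Z) = (-5 + Z)/((2*Z)) = (-5 + Z)*(1/(2*Z)) = (-5 + Z)/(2*Z))
q(12)*b(r(-2), 3) = ((1/2)*(-5 + 12)/12)*(-4) = ((1/2)*(1/12)*7)*(-4) = (7/24)*(-4) = -7/6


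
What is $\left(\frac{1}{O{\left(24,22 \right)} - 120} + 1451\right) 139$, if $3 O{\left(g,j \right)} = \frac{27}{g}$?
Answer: $\frac{193015261}{957} \approx 2.0169 \cdot 10^{5}$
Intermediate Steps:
$O{\left(g,j \right)} = \frac{9}{g}$ ($O{\left(g,j \right)} = \frac{27 \frac{1}{g}}{3} = \frac{9}{g}$)
$\left(\frac{1}{O{\left(24,22 \right)} - 120} + 1451\right) 139 = \left(\frac{1}{\frac{9}{24} - 120} + 1451\right) 139 = \left(\frac{1}{9 \cdot \frac{1}{24} - 120} + 1451\right) 139 = \left(\frac{1}{\frac{3}{8} - 120} + 1451\right) 139 = \left(\frac{1}{- \frac{957}{8}} + 1451\right) 139 = \left(- \frac{8}{957} + 1451\right) 139 = \frac{1388599}{957} \cdot 139 = \frac{193015261}{957}$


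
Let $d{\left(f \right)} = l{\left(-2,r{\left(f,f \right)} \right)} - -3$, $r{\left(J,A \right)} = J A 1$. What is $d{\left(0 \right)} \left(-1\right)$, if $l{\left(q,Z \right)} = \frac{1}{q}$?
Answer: $- \frac{5}{2} \approx -2.5$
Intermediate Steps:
$r{\left(J,A \right)} = A J$ ($r{\left(J,A \right)} = J A = A J$)
$d{\left(f \right)} = \frac{5}{2}$ ($d{\left(f \right)} = \frac{1}{-2} - -3 = - \frac{1}{2} + 3 = \frac{5}{2}$)
$d{\left(0 \right)} \left(-1\right) = \frac{5}{2} \left(-1\right) = - \frac{5}{2}$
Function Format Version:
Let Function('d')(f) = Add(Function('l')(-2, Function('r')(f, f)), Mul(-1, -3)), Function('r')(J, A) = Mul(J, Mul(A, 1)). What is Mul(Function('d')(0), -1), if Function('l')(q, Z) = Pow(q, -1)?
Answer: Rational(-5, 2) ≈ -2.5000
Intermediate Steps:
Function('r')(J, A) = Mul(A, J) (Function('r')(J, A) = Mul(J, A) = Mul(A, J))
Function('d')(f) = Rational(5, 2) (Function('d')(f) = Add(Pow(-2, -1), Mul(-1, -3)) = Add(Rational(-1, 2), 3) = Rational(5, 2))
Mul(Function('d')(0), -1) = Mul(Rational(5, 2), -1) = Rational(-5, 2)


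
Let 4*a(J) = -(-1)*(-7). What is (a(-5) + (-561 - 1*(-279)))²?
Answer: 1288225/16 ≈ 80514.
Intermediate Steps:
a(J) = -7/4 (a(J) = (-(-1)*(-7))/4 = (-1*7)/4 = (¼)*(-7) = -7/4)
(a(-5) + (-561 - 1*(-279)))² = (-7/4 + (-561 - 1*(-279)))² = (-7/4 + (-561 + 279))² = (-7/4 - 282)² = (-1135/4)² = 1288225/16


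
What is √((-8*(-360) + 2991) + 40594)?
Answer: √46465 ≈ 215.56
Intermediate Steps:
√((-8*(-360) + 2991) + 40594) = √((2880 + 2991) + 40594) = √(5871 + 40594) = √46465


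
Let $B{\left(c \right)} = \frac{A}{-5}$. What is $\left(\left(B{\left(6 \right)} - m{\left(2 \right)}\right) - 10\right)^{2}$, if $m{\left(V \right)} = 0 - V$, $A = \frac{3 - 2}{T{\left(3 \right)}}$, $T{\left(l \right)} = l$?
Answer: $\frac{14641}{225} \approx 65.071$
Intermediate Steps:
$A = \frac{1}{3}$ ($A = \frac{3 - 2}{3} = \left(3 - 2\right) \frac{1}{3} = 1 \cdot \frac{1}{3} = \frac{1}{3} \approx 0.33333$)
$m{\left(V \right)} = - V$
$B{\left(c \right)} = - \frac{1}{15}$ ($B{\left(c \right)} = \frac{1}{3 \left(-5\right)} = \frac{1}{3} \left(- \frac{1}{5}\right) = - \frac{1}{15}$)
$\left(\left(B{\left(6 \right)} - m{\left(2 \right)}\right) - 10\right)^{2} = \left(\left(- \frac{1}{15} - \left(-1\right) 2\right) - 10\right)^{2} = \left(\left(- \frac{1}{15} - -2\right) - 10\right)^{2} = \left(\left(- \frac{1}{15} + 2\right) - 10\right)^{2} = \left(\frac{29}{15} - 10\right)^{2} = \left(- \frac{121}{15}\right)^{2} = \frac{14641}{225}$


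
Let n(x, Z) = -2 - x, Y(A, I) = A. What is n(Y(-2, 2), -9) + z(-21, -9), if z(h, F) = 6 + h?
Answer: -15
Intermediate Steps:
n(Y(-2, 2), -9) + z(-21, -9) = (-2 - 1*(-2)) + (6 - 21) = (-2 + 2) - 15 = 0 - 15 = -15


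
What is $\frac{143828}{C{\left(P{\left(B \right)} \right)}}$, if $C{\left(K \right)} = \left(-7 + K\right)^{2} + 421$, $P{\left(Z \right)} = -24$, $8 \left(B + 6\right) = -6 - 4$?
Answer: $\frac{71914}{691} \approx 104.07$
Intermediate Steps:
$B = - \frac{29}{4}$ ($B = -6 + \frac{-6 - 4}{8} = -6 + \frac{1}{8} \left(-10\right) = -6 - \frac{5}{4} = - \frac{29}{4} \approx -7.25$)
$C{\left(K \right)} = 421 + \left(-7 + K\right)^{2}$
$\frac{143828}{C{\left(P{\left(B \right)} \right)}} = \frac{143828}{421 + \left(-7 - 24\right)^{2}} = \frac{143828}{421 + \left(-31\right)^{2}} = \frac{143828}{421 + 961} = \frac{143828}{1382} = 143828 \cdot \frac{1}{1382} = \frac{71914}{691}$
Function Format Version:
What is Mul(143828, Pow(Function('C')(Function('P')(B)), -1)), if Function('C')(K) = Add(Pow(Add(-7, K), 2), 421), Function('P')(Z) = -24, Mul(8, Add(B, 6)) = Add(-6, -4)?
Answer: Rational(71914, 691) ≈ 104.07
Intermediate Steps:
B = Rational(-29, 4) (B = Add(-6, Mul(Rational(1, 8), Add(-6, -4))) = Add(-6, Mul(Rational(1, 8), -10)) = Add(-6, Rational(-5, 4)) = Rational(-29, 4) ≈ -7.2500)
Function('C')(K) = Add(421, Pow(Add(-7, K), 2))
Mul(143828, Pow(Function('C')(Function('P')(B)), -1)) = Mul(143828, Pow(Add(421, Pow(Add(-7, -24), 2)), -1)) = Mul(143828, Pow(Add(421, Pow(-31, 2)), -1)) = Mul(143828, Pow(Add(421, 961), -1)) = Mul(143828, Pow(1382, -1)) = Mul(143828, Rational(1, 1382)) = Rational(71914, 691)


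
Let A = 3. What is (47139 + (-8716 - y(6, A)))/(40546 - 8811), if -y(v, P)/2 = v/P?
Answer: 38427/31735 ≈ 1.2109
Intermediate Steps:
y(v, P) = -2*v/P
(47139 + (-8716 - y(6, A)))/(40546 - 8811) = (47139 + (-8716 - (-2)*6/3))/(40546 - 8811) = (47139 + (-8716 - (-2)*6/3))/31735 = (47139 + (-8716 - 1*(-4)))*(1/31735) = (47139 + (-8716 + 4))*(1/31735) = (47139 - 8712)*(1/31735) = 38427*(1/31735) = 38427/31735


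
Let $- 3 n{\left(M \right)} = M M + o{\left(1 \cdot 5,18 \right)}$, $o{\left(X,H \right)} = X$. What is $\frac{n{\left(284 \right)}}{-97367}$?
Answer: $\frac{26887}{97367} \approx 0.27614$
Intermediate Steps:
$n{\left(M \right)} = - \frac{5}{3} - \frac{M^{2}}{3}$ ($n{\left(M \right)} = - \frac{M M + 1 \cdot 5}{3} = - \frac{M^{2} + 5}{3} = - \frac{5 + M^{2}}{3} = - \frac{5}{3} - \frac{M^{2}}{3}$)
$\frac{n{\left(284 \right)}}{-97367} = \frac{- \frac{5}{3} - \frac{284^{2}}{3}}{-97367} = \left(- \frac{5}{3} - \frac{80656}{3}\right) \left(- \frac{1}{97367}\right) = \left(-26887\right) \left(- \frac{1}{97367}\right) = \frac{26887}{97367}$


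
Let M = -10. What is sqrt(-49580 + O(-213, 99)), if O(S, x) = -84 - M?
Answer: I*sqrt(49654) ≈ 222.83*I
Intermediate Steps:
O(S, x) = -74 (O(S, x) = -84 - 1*(-10) = -84 + 10 = -74)
sqrt(-49580 + O(-213, 99)) = sqrt(-49580 - 74) = sqrt(-49654) = I*sqrt(49654)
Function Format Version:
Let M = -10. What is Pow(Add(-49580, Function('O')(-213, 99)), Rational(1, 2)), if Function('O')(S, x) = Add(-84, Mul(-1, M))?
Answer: Mul(I, Pow(49654, Rational(1, 2))) ≈ Mul(222.83, I)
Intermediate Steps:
Function('O')(S, x) = -74 (Function('O')(S, x) = Add(-84, Mul(-1, -10)) = Add(-84, 10) = -74)
Pow(Add(-49580, Function('O')(-213, 99)), Rational(1, 2)) = Pow(Add(-49580, -74), Rational(1, 2)) = Pow(-49654, Rational(1, 2)) = Mul(I, Pow(49654, Rational(1, 2)))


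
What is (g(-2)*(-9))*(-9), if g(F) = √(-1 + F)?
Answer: 81*I*√3 ≈ 140.3*I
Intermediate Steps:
(g(-2)*(-9))*(-9) = (√(-1 - 2)*(-9))*(-9) = (√(-3)*(-9))*(-9) = ((I*√3)*(-9))*(-9) = -9*I*√3*(-9) = 81*I*√3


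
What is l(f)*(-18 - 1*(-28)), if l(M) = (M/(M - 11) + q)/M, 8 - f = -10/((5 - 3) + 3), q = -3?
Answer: -13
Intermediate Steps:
f = 10 (f = 8 - (-10)/((5 - 3) + 3) = 8 - (-10)/(2 + 3) = 8 - (-10)/5 = 8 - 1*(-2) = 8 + 2 = 10)
l(M) = (-3 + M/(-11 + M))/M (l(M) = (M/(M - 11) - 3)/M = (M/(-11 + M) - 3)/M = (-3 + M/(-11 + M))/M)
l(f)*(-18 - 1*(-28)) = ((33 - 2*10)/(10*(-11 + 10)))*(-18 - 1*(-28)) = ((1/10)*(33 - 20)/(-1))*(-18 + 28) = ((1/10)*(-1)*13)*10 = -13/10*10 = -13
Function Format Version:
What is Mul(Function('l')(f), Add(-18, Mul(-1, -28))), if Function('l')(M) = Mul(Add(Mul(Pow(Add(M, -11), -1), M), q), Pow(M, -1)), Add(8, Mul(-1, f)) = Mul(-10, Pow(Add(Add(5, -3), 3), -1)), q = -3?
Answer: -13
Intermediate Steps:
f = 10 (f = Add(8, Mul(-1, Mul(-10, Pow(Add(Add(5, -3), 3), -1)))) = Add(8, Mul(-1, Mul(-10, Pow(Add(2, 3), -1)))) = Add(8, Mul(-1, Mul(-10, Pow(5, -1)))) = Add(8, Mul(-1, Mul(-10, Rational(1, 5)))) = Add(8, Mul(-1, -2)) = Add(8, 2) = 10)
Function('l')(M) = Mul(Pow(M, -1), Add(-3, Mul(M, Pow(Add(-11, M), -1)))) (Function('l')(M) = Mul(Add(Mul(Pow(Add(M, -11), -1), M), -3), Pow(M, -1)) = Mul(Add(Mul(Pow(Add(-11, M), -1), M), -3), Pow(M, -1)) = Mul(Add(Mul(M, Pow(Add(-11, M), -1)), -3), Pow(M, -1)) = Mul(Add(-3, Mul(M, Pow(Add(-11, M), -1))), Pow(M, -1)) = Mul(Pow(M, -1), Add(-3, Mul(M, Pow(Add(-11, M), -1)))))
Mul(Function('l')(f), Add(-18, Mul(-1, -28))) = Mul(Mul(Pow(10, -1), Pow(Add(-11, 10), -1), Add(33, Mul(-2, 10))), Add(-18, Mul(-1, -28))) = Mul(Mul(Rational(1, 10), Pow(-1, -1), Add(33, -20)), Add(-18, 28)) = Mul(Mul(Rational(1, 10), -1, 13), 10) = Mul(Rational(-13, 10), 10) = -13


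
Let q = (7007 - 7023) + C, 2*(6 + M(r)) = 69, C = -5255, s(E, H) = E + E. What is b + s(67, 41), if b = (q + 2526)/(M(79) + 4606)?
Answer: 1236556/9269 ≈ 133.41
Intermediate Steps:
s(E, H) = 2*E
M(r) = 57/2 (M(r) = -6 + (½)*69 = -6 + 69/2 = 57/2)
q = -5271 (q = (7007 - 7023) - 5255 = -16 - 5255 = -5271)
b = -5490/9269 (b = (-5271 + 2526)/(57/2 + 4606) = -2745/9269/2 = -2745*2/9269 = -5490/9269 ≈ -0.59230)
b + s(67, 41) = -5490/9269 + 2*67 = -5490/9269 + 134 = 1236556/9269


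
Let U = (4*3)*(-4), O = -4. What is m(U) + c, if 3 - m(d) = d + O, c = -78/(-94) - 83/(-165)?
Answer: 436861/7755 ≈ 56.333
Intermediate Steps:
U = -48 (U = 12*(-4) = -48)
c = 10336/7755 (c = -78*(-1/94) - 83*(-1/165) = 39/47 + 83/165 = 10336/7755 ≈ 1.3328)
m(d) = 7 - d (m(d) = 3 - (d - 4) = 3 - (-4 + d) = 3 + (4 - d) = 7 - d)
m(U) + c = (7 - 1*(-48)) + 10336/7755 = (7 + 48) + 10336/7755 = 55 + 10336/7755 = 436861/7755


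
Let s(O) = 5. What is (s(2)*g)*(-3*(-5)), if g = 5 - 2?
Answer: 225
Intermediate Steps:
g = 3
(s(2)*g)*(-3*(-5)) = (5*3)*(-3*(-5)) = 15*15 = 225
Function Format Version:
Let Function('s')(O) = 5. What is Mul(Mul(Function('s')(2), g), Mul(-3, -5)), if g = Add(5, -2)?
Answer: 225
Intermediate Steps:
g = 3
Mul(Mul(Function('s')(2), g), Mul(-3, -5)) = Mul(Mul(5, 3), Mul(-3, -5)) = Mul(15, 15) = 225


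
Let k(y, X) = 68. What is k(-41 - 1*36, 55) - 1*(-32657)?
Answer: 32725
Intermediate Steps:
k(-41 - 1*36, 55) - 1*(-32657) = 68 - 1*(-32657) = 68 + 32657 = 32725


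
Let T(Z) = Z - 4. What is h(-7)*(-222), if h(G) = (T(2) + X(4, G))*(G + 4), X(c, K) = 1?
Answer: -666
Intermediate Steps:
T(Z) = -4 + Z
h(G) = -4 - G (h(G) = ((-4 + 2) + 1)*(G + 4) = (-2 + 1)*(4 + G) = -(4 + G) = -4 - G)
h(-7)*(-222) = (-4 - 1*(-7))*(-222) = (-4 + 7)*(-222) = 3*(-222) = -666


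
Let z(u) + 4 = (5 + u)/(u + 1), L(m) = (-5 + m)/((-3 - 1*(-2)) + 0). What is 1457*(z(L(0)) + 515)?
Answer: 2240866/3 ≈ 7.4696e+5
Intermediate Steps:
L(m) = 5 - m (L(m) = (-5 + m)/((-3 + 2) + 0) = (-5 + m)/(-1 + 0) = (-5 + m)/(-1) = (-5 + m)*(-1) = 5 - m)
z(u) = -4 + (5 + u)/(1 + u) (z(u) = -4 + (5 + u)/(u + 1) = -4 + (5 + u)/(1 + u))
1457*(z(L(0)) + 515) = 1457*((1 - 3*(5 - 1*0))/(1 + (5 - 1*0)) + 515) = 1457*((1 - 3*(5 + 0))/(1 + (5 + 0)) + 515) = 1457*((1 - 3*5)/(1 + 5) + 515) = 1457*((1 - 15)/6 + 515) = 1457*((1/6)*(-14) + 515) = 1457*(-7/3 + 515) = 1457*(1538/3) = 2240866/3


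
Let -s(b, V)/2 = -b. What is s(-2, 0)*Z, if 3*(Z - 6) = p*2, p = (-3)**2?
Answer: -48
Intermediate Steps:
p = 9
s(b, V) = 2*b (s(b, V) = -(-2)*b = 2*b)
Z = 12 (Z = 6 + (9*2)/3 = 6 + (1/3)*18 = 6 + 6 = 12)
s(-2, 0)*Z = (2*(-2))*12 = -4*12 = -48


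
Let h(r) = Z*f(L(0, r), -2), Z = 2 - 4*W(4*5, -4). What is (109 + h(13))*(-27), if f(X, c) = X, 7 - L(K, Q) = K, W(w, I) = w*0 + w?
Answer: 11799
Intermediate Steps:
W(w, I) = w (W(w, I) = 0 + w = w)
L(K, Q) = 7 - K
Z = -78 (Z = 2 - 16*5 = 2 - 4*20 = 2 - 80 = -78)
h(r) = -546 (h(r) = -78*(7 - 1*0) = -78*(7 + 0) = -78*7 = -546)
(109 + h(13))*(-27) = (109 - 546)*(-27) = -437*(-27) = 11799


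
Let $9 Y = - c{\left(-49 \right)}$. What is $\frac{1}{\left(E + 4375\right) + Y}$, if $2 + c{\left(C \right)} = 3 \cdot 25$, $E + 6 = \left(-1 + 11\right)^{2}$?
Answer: $\frac{9}{40148} \approx 0.00022417$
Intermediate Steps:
$E = 94$ ($E = -6 + \left(-1 + 11\right)^{2} = -6 + 10^{2} = -6 + 100 = 94$)
$c{\left(C \right)} = 73$ ($c{\left(C \right)} = -2 + 3 \cdot 25 = -2 + 75 = 73$)
$Y = - \frac{73}{9}$ ($Y = \frac{\left(-1\right) 73}{9} = \frac{1}{9} \left(-73\right) = - \frac{73}{9} \approx -8.1111$)
$\frac{1}{\left(E + 4375\right) + Y} = \frac{1}{\left(94 + 4375\right) - \frac{73}{9}} = \frac{1}{4469 - \frac{73}{9}} = \frac{1}{\frac{40148}{9}} = \frac{9}{40148}$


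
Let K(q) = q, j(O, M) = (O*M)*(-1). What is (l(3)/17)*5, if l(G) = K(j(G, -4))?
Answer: 60/17 ≈ 3.5294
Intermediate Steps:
j(O, M) = -M*O (j(O, M) = (M*O)*(-1) = -M*O)
l(G) = 4*G (l(G) = -1*(-4)*G = 4*G)
(l(3)/17)*5 = ((4*3)/17)*5 = (12*(1/17))*5 = (12/17)*5 = 60/17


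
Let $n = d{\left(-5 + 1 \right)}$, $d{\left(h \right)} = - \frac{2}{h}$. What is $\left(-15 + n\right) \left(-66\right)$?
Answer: $957$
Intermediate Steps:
$n = \frac{1}{2}$ ($n = - \frac{2}{-5 + 1} = - \frac{2}{-4} = \left(-2\right) \left(- \frac{1}{4}\right) = \frac{1}{2} \approx 0.5$)
$\left(-15 + n\right) \left(-66\right) = \left(-15 + \frac{1}{2}\right) \left(-66\right) = \left(- \frac{29}{2}\right) \left(-66\right) = 957$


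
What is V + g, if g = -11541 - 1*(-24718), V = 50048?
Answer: 63225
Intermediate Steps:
g = 13177 (g = -11541 + 24718 = 13177)
V + g = 50048 + 13177 = 63225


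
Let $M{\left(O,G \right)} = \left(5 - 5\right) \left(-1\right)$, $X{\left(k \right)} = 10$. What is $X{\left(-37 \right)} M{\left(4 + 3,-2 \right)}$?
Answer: $0$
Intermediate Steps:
$M{\left(O,G \right)} = 0$ ($M{\left(O,G \right)} = 0 \left(-1\right) = 0$)
$X{\left(-37 \right)} M{\left(4 + 3,-2 \right)} = 10 \cdot 0 = 0$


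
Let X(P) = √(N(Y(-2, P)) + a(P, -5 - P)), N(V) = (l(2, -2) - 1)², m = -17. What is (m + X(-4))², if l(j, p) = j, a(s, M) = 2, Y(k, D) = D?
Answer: (17 - √3)² ≈ 233.11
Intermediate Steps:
N(V) = 1 (N(V) = (2 - 1)² = 1² = 1)
X(P) = √3 (X(P) = √(1 + 2) = √3)
(m + X(-4))² = (-17 + √3)²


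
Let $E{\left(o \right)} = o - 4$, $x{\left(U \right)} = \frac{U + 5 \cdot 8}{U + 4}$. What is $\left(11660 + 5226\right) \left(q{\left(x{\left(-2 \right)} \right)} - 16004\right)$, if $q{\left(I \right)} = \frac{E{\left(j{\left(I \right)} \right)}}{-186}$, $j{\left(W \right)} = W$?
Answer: $- \frac{8377592079}{31} \approx -2.7024 \cdot 10^{8}$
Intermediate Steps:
$x{\left(U \right)} = \frac{40 + U}{4 + U}$ ($x{\left(U \right)} = \frac{U + 40}{4 + U} = \frac{40 + U}{4 + U}$)
$E{\left(o \right)} = -4 + o$
$q{\left(I \right)} = \frac{2}{93} - \frac{I}{186}$ ($q{\left(I \right)} = \frac{-4 + I}{-186} = \left(-4 + I\right) \left(- \frac{1}{186}\right) = \frac{2}{93} - \frac{I}{186}$)
$\left(11660 + 5226\right) \left(q{\left(x{\left(-2 \right)} \right)} - 16004\right) = \left(11660 + 5226\right) \left(\left(\frac{2}{93} - \frac{\frac{1}{4 - 2} \left(40 - 2\right)}{186}\right) - 16004\right) = 16886 \left(\left(\frac{2}{93} - \frac{\frac{1}{2} \cdot 38}{186}\right) - 16004\right) = 16886 \left(\left(\frac{2}{93} - \frac{19}{186}\right) - 16004\right) = 16886 \left(- \frac{5}{62} - 16004\right) = 16886 \left(- \frac{992253}{62}\right) = - \frac{8377592079}{31}$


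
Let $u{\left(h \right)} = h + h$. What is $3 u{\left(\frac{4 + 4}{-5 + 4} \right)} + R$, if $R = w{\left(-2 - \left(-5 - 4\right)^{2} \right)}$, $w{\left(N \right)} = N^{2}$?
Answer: $6841$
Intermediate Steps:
$u{\left(h \right)} = 2 h$
$R = 6889$ ($R = \left(-2 - \left(-5 - 4\right)^{2}\right)^{2} = \left(-2 - \left(-9\right)^{2}\right)^{2} = \left(-2 - 81\right)^{2} = \left(-83\right)^{2} = 6889$)
$3 u{\left(\frac{4 + 4}{-5 + 4} \right)} + R = 3 \cdot 2 \frac{4 + 4}{-5 + 4} + 6889 = 3 \cdot 2 \frac{8}{-1} + 6889 = 3 \cdot 2 \cdot 8 \left(-1\right) + 6889 = 3 \cdot 2 \left(-8\right) + 6889 = 3 \left(-16\right) + 6889 = -48 + 6889 = 6841$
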